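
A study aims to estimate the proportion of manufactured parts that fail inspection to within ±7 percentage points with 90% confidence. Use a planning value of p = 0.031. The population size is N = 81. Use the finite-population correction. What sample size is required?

n = 14

For a proportion with margin E = 0.07 at 90% confidence, z = 1.645.
n = p̂(1−p̂)(z/E)² = 0.031 × 0.969 × (1.645/0.07)² = 16.59 — call this n₀.
Finite-population correction with N = 81: n = n₀ / (1 + (n₀−1)/N) = 16.59 / 1.192 = 13.92
Round up: n = 14.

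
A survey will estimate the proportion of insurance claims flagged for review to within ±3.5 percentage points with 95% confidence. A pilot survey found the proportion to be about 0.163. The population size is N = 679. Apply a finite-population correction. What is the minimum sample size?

263

For a proportion with margin E = 0.035 at 95% confidence, z = 1.960.
n = p̂(1−p̂)(z/E)² = 0.163 × 0.837 × (1.960/0.035)² = 427.85 — call this n₀.
Finite-population correction with N = 679: n = n₀ / (1 + (n₀−1)/N) = 427.85 / 1.629 = 262.65
Round up: n = 263.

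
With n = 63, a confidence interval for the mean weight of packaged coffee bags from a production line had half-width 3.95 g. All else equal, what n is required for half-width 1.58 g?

Margin of error scales as 1/√n, so n₂ = n₁·(E₁/E₂)².
n₂ = 63 × (3.95/1.58)² = 63 × 6.25 = 393.75
Round up: n₂ = 394.

n = 394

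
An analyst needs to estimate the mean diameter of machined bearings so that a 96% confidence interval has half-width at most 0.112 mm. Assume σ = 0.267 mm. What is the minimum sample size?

24

For a mean, the margin of error is E = z·σ/√n, so n = (zσ/E)².
At 96% confidence, z = 2.054.
n = (2.054 × 0.267 / 0.112)² = 23.98
Round up: n = 24.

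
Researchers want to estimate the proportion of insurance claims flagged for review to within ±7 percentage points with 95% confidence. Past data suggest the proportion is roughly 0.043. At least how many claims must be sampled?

n = 33

For a proportion with margin E = 0.07 at 95% confidence, z = 1.960.
n = p̂(1−p̂)(z/E)² = 0.043 × 0.957 × (1.960/0.07)² = 32.26
Round up: n = 33.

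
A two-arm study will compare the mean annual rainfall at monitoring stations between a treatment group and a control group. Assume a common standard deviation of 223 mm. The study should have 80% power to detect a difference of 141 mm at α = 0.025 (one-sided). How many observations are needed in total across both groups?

For two equal groups, n per group = 2·((z_α + z_β)·σ/δ)².
z_α = 1.960; z_β = 0.842 (power 80%).
n = 2 × (2.802 × 223 / 141)² = 2 × 19.64 = 39.28
Round up: n = 40 per group.
Total across both groups: 2 × 40 = 80.

80 total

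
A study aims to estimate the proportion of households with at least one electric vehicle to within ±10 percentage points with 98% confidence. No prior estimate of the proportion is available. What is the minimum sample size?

For a proportion with margin E = 0.1 at 98% confidence, z = 2.326.
With no prior estimate, use p = 0.5, which maximizes p(1−p) at 0.25.
n = 0.25 × (z/E)² = 0.25 × (2.326/0.1)² = 135.26
Round up: n = 136.

136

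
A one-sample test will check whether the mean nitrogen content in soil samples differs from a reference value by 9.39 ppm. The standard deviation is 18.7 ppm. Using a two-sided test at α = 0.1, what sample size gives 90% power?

For a one-sample z-test, n = ((z_{α/2} + z_β)·σ/δ)².
z_{α/2} = 1.645 (two-sided α = 0.1); z_β = 1.282 (power 90% → β = 0.1).
n = (2.927 × 18.7 / 9.39)² = 33.98
Round up: n = 34.

34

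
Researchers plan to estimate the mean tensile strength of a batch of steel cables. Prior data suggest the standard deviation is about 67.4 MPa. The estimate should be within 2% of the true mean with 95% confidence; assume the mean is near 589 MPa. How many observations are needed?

For a mean, the margin of error is E = z·σ/√n, so n = (zσ/E)².
At 95% confidence, z = 1.960.
E = 2% of 589 = 11.78 MPa.
n = (1.960 × 67.4 / 11.78)² = 125.76
Round up: n = 126.

126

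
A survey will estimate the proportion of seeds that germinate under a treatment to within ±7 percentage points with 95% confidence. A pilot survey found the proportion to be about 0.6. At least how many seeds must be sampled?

For a proportion with margin E = 0.07 at 95% confidence, z = 1.960.
n = p̂(1−p̂)(z/E)² = 0.6 × 0.4 × (1.960/0.07)² = 188.16
Round up: n = 189.

189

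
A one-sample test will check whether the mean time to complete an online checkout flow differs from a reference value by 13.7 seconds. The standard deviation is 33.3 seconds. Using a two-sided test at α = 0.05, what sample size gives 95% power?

For a one-sample z-test, n = ((z_{α/2} + z_β)·σ/δ)².
z_{α/2} = 1.960 (two-sided α = 0.05); z_β = 1.645 (power 95% → β = 0.05).
n = (3.605 × 33.3 / 13.7)² = 76.78
Round up: n = 77.

77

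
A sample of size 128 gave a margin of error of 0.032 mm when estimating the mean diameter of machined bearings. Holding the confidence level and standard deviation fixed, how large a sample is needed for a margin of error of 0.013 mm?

Margin of error scales as 1/√n, so n₂ = n₁·(E₁/E₂)².
n₂ = 128 × (0.032/0.013)² = 128 × 6.059 = 775.55
Round up: n₂ = 776.

776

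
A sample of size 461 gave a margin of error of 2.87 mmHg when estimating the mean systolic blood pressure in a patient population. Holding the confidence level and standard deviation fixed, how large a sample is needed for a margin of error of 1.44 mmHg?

n = 1832

Margin of error scales as 1/√n, so n₂ = n₁·(E₁/E₂)².
n₂ = 461 × (2.87/1.44)² = 461 × 3.972 = 1831.09
Round up: n₂ = 1832.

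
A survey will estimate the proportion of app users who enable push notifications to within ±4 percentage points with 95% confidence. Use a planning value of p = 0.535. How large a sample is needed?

For a proportion with margin E = 0.04 at 95% confidence, z = 1.960.
n = p̂(1−p̂)(z/E)² = 0.535 × 0.465 × (1.960/0.04)² = 597.31
Round up: n = 598.

598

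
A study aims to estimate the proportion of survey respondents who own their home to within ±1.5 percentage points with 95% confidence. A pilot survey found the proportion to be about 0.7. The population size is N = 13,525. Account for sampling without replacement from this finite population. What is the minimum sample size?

For a proportion with margin E = 0.015 at 95% confidence, z = 1.960.
n = p̂(1−p̂)(z/E)² = 0.7 × 0.3 × (1.960/0.015)² = 3585.49 — call this n₀.
Finite-population correction with N = 13,525: n = n₀ / (1 + (n₀−1)/N) = 3585.49 / 1.265 = 2834.38
Round up: n = 2835.

2835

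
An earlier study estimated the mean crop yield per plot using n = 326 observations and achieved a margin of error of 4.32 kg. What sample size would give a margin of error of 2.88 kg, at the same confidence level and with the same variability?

734

Margin of error scales as 1/√n, so n₂ = n₁·(E₁/E₂)².
n₂ = 326 × (4.32/2.88)² = 326 × 2.25 = 733.50
Round up: n₂ = 734.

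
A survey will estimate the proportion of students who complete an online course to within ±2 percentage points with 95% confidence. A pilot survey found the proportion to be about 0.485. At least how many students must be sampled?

2399

For a proportion with margin E = 0.02 at 95% confidence, z = 1.960.
n = p̂(1−p̂)(z/E)² = 0.485 × 0.515 × (1.960/0.02)² = 2398.84
Round up: n = 2399.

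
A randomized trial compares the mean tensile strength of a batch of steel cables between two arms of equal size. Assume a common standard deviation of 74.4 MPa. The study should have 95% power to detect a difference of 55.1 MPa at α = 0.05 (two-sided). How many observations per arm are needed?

48 per group

For two equal groups, n per group = 2·((z_{α/2} + z_β)·σ/δ)².
z_{α/2} = 1.960; z_β = 1.645 (power 95%).
n = 2 × (3.605 × 74.4 / 55.1)² = 2 × 23.69 = 47.38
Round up: n = 48 per group.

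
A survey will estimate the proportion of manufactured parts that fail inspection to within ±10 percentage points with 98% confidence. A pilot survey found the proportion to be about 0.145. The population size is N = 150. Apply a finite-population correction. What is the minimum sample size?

For a proportion with margin E = 0.1 at 98% confidence, z = 2.326.
n = p̂(1−p̂)(z/E)² = 0.145 × 0.855 × (2.326/0.1)² = 67.07 — call this n₀.
Finite-population correction with N = 150: n = n₀ / (1 + (n₀−1)/N) = 67.07 / 1.44 = 46.58
Round up: n = 47.

n = 47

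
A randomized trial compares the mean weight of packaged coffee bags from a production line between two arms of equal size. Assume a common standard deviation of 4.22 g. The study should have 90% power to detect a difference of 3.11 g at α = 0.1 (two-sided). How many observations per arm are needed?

For two equal groups, n per group = 2·((z_{α/2} + z_β)·σ/δ)².
z_{α/2} = 1.645; z_β = 1.282 (power 90%).
n = 2 × (2.927 × 4.22 / 3.11)² = 2 × 15.77 = 31.54
Round up: n = 32 per group.

32 per group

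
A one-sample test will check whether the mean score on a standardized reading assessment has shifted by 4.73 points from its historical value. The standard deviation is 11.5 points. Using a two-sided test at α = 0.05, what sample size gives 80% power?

For a one-sample z-test, n = ((z_{α/2} + z_β)·σ/δ)².
z_{α/2} = 1.960 (two-sided α = 0.05); z_β = 0.842 (power 80% → β = 0.2).
n = (2.802 × 11.5 / 4.73)² = 46.41
Round up: n = 47.

47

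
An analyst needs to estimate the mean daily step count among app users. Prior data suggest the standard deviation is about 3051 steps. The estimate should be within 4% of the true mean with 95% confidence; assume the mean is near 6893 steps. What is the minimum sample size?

For a mean, the margin of error is E = z·σ/√n, so n = (zσ/E)².
At 95% confidence, z = 1.960.
E = 4% of 6893 = 275.7 steps.
n = (1.960 × 3051 / 275.7)² = 470.39
Round up: n = 471.

471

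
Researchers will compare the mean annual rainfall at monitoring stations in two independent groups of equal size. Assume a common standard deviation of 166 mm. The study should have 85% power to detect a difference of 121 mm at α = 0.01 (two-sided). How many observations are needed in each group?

50 per group

For two equal groups, n per group = 2·((z_{α/2} + z_β)·σ/δ)².
z_{α/2} = 2.576; z_β = 1.036 (power 85%).
n = 2 × (3.612 × 166 / 121)² = 2 × 24.56 = 49.12
Round up: n = 50 per group.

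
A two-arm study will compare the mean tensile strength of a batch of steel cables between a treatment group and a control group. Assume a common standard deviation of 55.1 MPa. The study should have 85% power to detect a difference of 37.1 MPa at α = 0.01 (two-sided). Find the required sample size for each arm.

For two equal groups, n per group = 2·((z_{α/2} + z_β)·σ/δ)².
z_{α/2} = 2.576; z_β = 1.036 (power 85%).
n = 2 × (3.612 × 55.1 / 37.1)² = 2 × 28.78 = 57.56
Round up: n = 58 per group.

58 per group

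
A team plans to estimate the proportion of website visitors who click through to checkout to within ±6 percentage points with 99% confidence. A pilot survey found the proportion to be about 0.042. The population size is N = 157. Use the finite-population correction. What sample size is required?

51

For a proportion with margin E = 0.06 at 99% confidence, z = 2.576.
n = p̂(1−p̂)(z/E)² = 0.042 × 0.958 × (2.576/0.06)² = 74.17 — call this n₀.
Finite-population correction with N = 157: n = n₀ / (1 + (n₀−1)/N) = 74.17 / 1.466 = 50.59
Round up: n = 51.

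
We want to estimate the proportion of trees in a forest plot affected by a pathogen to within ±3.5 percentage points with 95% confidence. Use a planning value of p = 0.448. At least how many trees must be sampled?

For a proportion with margin E = 0.035 at 95% confidence, z = 1.960.
n = p̂(1−p̂)(z/E)² = 0.448 × 0.552 × (1.960/0.035)² = 775.52
Round up: n = 776.

776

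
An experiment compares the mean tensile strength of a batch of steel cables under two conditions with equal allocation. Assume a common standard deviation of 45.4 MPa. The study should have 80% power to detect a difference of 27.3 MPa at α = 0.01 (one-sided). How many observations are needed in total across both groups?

112 total

For two equal groups, n per group = 2·((z_α + z_β)·σ/δ)².
z_α = 2.326; z_β = 0.842 (power 80%).
n = 2 × (3.168 × 45.4 / 27.3)² = 2 × 27.76 = 55.52
Round up: n = 56 per group.
Total across both groups: 2 × 56 = 112.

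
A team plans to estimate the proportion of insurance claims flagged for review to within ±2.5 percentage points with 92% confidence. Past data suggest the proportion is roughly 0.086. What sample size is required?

n = 386

For a proportion with margin E = 0.025 at 92% confidence, z = 1.751.
n = p̂(1−p̂)(z/E)² = 0.086 × 0.914 × (1.751/0.025)² = 385.60
Round up: n = 386.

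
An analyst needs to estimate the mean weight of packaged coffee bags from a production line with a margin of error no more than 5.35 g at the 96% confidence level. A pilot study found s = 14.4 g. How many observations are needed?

For a mean, the margin of error is E = z·σ/√n, so n = (zσ/E)².
At 96% confidence, z = 2.054.
n = (2.054 × 14.4 / 5.35)² = 30.56
Round up: n = 31.

n = 31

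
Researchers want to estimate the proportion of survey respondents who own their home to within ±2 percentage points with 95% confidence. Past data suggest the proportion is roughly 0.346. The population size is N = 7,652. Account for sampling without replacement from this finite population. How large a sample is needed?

For a proportion with margin E = 0.02 at 95% confidence, z = 1.960.
n = p̂(1−p̂)(z/E)² = 0.346 × 0.654 × (1.960/0.02)² = 2173.23 — call this n₀.
Finite-population correction with N = 7,652: n = n₀ / (1 + (n₀−1)/N) = 2173.23 / 1.284 = 1692.55
Round up: n = 1693.

n = 1693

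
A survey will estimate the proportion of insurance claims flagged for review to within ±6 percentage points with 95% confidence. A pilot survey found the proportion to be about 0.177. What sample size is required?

For a proportion with margin E = 0.06 at 95% confidence, z = 1.960.
n = p̂(1−p̂)(z/E)² = 0.177 × 0.823 × (1.960/0.06)² = 155.45
Round up: n = 156.

n = 156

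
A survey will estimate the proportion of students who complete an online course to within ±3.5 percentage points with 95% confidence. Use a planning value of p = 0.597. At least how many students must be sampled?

n = 755

For a proportion with margin E = 0.035 at 95% confidence, z = 1.960.
n = p̂(1−p̂)(z/E)² = 0.597 × 0.403 × (1.960/0.035)² = 754.49
Round up: n = 755.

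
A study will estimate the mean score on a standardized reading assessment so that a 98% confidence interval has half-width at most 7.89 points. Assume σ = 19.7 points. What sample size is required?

For a mean, the margin of error is E = z·σ/√n, so n = (zσ/E)².
At 98% confidence, z = 2.326.
n = (2.326 × 19.7 / 7.89)² = 33.73
Round up: n = 34.

n = 34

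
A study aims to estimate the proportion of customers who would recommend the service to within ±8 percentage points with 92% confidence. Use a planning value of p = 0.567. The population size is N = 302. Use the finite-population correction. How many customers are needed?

85

For a proportion with margin E = 0.08 at 92% confidence, z = 1.751.
n = p̂(1−p̂)(z/E)² = 0.567 × 0.433 × (1.751/0.08)² = 117.62 — call this n₀.
Finite-population correction with N = 302: n = n₀ / (1 + (n₀−1)/N) = 117.62 / 1.386 = 84.86
Round up: n = 85.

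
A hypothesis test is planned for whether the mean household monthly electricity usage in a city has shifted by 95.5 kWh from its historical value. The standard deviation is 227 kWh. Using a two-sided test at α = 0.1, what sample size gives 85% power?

For a one-sample z-test, n = ((z_{α/2} + z_β)·σ/δ)².
z_{α/2} = 1.645 (two-sided α = 0.1); z_β = 1.036 (power 85% → β = 0.15).
n = (2.681 × 227 / 95.5)² = 40.61
Round up: n = 41.

41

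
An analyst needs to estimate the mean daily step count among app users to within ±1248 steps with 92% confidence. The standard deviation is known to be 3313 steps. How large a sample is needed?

For a mean, the margin of error is E = z·σ/√n, so n = (zσ/E)².
At 92% confidence, z = 1.751.
n = (1.751 × 3313 / 1248)² = 21.61
Round up: n = 22.

22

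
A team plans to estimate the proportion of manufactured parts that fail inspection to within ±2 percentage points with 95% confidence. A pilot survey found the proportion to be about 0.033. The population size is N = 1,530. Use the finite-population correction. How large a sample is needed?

256

For a proportion with margin E = 0.02 at 95% confidence, z = 1.960.
n = p̂(1−p̂)(z/E)² = 0.033 × 0.967 × (1.960/0.02)² = 306.47 — call this n₀.
Finite-population correction with N = 1,530: n = n₀ / (1 + (n₀−1)/N) = 306.47 / 1.2 = 255.39
Round up: n = 256.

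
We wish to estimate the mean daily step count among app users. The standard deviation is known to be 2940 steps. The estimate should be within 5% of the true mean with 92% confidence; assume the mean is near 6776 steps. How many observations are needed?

231

For a mean, the margin of error is E = z·σ/√n, so n = (zσ/E)².
At 92% confidence, z = 1.751.
E = 5% of 6776 = 338.8 steps.
n = (1.751 × 2940 / 338.8)² = 230.88
Round up: n = 231.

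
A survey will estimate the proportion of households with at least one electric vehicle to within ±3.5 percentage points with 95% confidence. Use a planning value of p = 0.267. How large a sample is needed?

For a proportion with margin E = 0.035 at 95% confidence, z = 1.960.
n = p̂(1−p̂)(z/E)² = 0.267 × 0.733 × (1.960/0.035)² = 613.75
Round up: n = 614.

614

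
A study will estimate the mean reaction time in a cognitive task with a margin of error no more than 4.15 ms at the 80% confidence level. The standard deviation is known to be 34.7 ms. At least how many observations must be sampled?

For a mean, the margin of error is E = z·σ/√n, so n = (zσ/E)².
At 80% confidence, z = 1.282.
n = (1.282 × 34.7 / 4.15)² = 114.90
Round up: n = 115.

n = 115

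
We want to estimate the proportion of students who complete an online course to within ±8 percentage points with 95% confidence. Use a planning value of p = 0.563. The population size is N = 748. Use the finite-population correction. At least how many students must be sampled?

124

For a proportion with margin E = 0.08 at 95% confidence, z = 1.960.
n = p̂(1−p̂)(z/E)² = 0.563 × 0.437 × (1.960/0.08)² = 147.68 — call this n₀.
Finite-population correction with N = 748: n = n₀ / (1 + (n₀−1)/N) = 147.68 / 1.196 = 123.48
Round up: n = 124.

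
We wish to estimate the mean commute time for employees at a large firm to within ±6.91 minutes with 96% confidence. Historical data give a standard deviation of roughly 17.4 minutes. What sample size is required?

For a mean, the margin of error is E = z·σ/√n, so n = (zσ/E)².
At 96% confidence, z = 2.054.
n = (2.054 × 17.4 / 6.91)² = 26.75
Round up: n = 27.

27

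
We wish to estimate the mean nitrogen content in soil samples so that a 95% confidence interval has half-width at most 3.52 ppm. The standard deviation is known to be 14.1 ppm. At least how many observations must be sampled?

For a mean, the margin of error is E = z·σ/√n, so n = (zσ/E)².
At 95% confidence, z = 1.960.
n = (1.960 × 14.1 / 3.52)² = 61.64
Round up: n = 62.

62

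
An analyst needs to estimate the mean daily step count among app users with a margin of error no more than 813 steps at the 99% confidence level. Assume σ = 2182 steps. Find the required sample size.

48

For a mean, the margin of error is E = z·σ/√n, so n = (zσ/E)².
At 99% confidence, z = 2.576.
n = (2.576 × 2182 / 813)² = 47.80
Round up: n = 48.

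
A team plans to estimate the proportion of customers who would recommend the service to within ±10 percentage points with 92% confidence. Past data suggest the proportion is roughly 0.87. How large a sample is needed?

For a proportion with margin E = 0.1 at 92% confidence, z = 1.751.
n = p̂(1−p̂)(z/E)² = 0.87 × 0.13 × (1.751/0.1)² = 34.68
Round up: n = 35.

35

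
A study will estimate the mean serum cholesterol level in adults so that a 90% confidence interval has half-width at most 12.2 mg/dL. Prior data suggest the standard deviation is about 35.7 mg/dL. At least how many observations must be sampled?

n = 24

For a mean, the margin of error is E = z·σ/√n, so n = (zσ/E)².
At 90% confidence, z = 1.645.
n = (1.645 × 35.7 / 12.2)² = 23.17
Round up: n = 24.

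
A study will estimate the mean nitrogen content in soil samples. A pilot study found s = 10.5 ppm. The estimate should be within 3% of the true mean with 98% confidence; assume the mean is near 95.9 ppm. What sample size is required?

73

For a mean, the margin of error is E = z·σ/√n, so n = (zσ/E)².
At 98% confidence, z = 2.326.
E = 3% of 95.9 = 2.877 ppm.
n = (2.326 × 10.5 / 2.877)² = 72.06
Round up: n = 73.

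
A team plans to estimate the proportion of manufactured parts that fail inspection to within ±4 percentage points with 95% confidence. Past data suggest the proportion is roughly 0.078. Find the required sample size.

173

For a proportion with margin E = 0.04 at 95% confidence, z = 1.960.
n = p̂(1−p̂)(z/E)² = 0.078 × 0.922 × (1.960/0.04)² = 172.67
Round up: n = 173.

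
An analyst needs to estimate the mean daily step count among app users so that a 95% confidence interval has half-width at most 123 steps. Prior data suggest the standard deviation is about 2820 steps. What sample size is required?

For a mean, the margin of error is E = z·σ/√n, so n = (zσ/E)².
At 95% confidence, z = 1.960.
n = (1.960 × 2820 / 123)² = 2019.30
Round up: n = 2020.

2020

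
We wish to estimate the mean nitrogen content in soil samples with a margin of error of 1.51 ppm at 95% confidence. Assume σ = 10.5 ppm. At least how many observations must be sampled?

n = 186

For a mean, the margin of error is E = z·σ/√n, so n = (zσ/E)².
At 95% confidence, z = 1.960.
n = (1.960 × 10.5 / 1.51)² = 185.75
Round up: n = 186.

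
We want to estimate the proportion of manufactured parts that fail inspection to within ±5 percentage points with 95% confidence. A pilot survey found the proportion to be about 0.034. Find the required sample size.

51

For a proportion with margin E = 0.05 at 95% confidence, z = 1.960.
n = p̂(1−p̂)(z/E)² = 0.034 × 0.966 × (1.960/0.05)² = 50.47
Round up: n = 51.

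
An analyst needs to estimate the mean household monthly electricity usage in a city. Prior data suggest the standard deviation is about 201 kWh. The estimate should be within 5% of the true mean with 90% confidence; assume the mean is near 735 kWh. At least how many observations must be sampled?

For a mean, the margin of error is E = z·σ/√n, so n = (zσ/E)².
At 90% confidence, z = 1.645.
E = 5% of 735 = 36.75 kWh.
n = (1.645 × 201 / 36.75)² = 80.95
Round up: n = 81.

n = 81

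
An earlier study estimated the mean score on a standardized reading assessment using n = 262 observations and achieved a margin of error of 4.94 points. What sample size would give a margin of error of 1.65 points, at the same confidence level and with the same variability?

2349

Margin of error scales as 1/√n, so n₂ = n₁·(E₁/E₂)².
n₂ = 262 × (4.94/1.65)² = 262 × 8.964 = 2348.57
Round up: n₂ = 2349.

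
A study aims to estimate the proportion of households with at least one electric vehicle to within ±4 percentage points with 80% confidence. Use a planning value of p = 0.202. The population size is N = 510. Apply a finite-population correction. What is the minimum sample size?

n = 126

For a proportion with margin E = 0.04 at 80% confidence, z = 1.282.
n = p̂(1−p̂)(z/E)² = 0.202 × 0.798 × (1.282/0.04)² = 165.58 — call this n₀.
Finite-population correction with N = 510: n = n₀ / (1 + (n₀−1)/N) = 165.58 / 1.323 = 125.15
Round up: n = 126.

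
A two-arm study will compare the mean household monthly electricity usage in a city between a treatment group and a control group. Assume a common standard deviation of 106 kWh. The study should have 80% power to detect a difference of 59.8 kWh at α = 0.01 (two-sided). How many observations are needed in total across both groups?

For two equal groups, n per group = 2·((z_{α/2} + z_β)·σ/δ)².
z_{α/2} = 2.576; z_β = 0.842 (power 80%).
n = 2 × (3.418 × 106 / 59.8)² = 2 × 36.71 = 73.42
Round up: n = 74 per group.
Total across both groups: 2 × 74 = 148.

148 total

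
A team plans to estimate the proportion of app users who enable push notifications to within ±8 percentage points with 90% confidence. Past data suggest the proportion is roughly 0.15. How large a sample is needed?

54

For a proportion with margin E = 0.08 at 90% confidence, z = 1.645.
n = p̂(1−p̂)(z/E)² = 0.15 × 0.85 × (1.645/0.08)² = 53.91
Round up: n = 54.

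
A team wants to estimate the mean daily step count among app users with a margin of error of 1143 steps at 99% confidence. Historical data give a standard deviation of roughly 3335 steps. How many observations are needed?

57

For a mean, the margin of error is E = z·σ/√n, so n = (zσ/E)².
At 99% confidence, z = 2.576.
n = (2.576 × 3335 / 1143)² = 56.49
Round up: n = 57.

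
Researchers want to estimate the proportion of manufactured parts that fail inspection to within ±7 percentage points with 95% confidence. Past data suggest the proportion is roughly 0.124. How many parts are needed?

86

For a proportion with margin E = 0.07 at 95% confidence, z = 1.960.
n = p̂(1−p̂)(z/E)² = 0.124 × 0.876 × (1.960/0.07)² = 85.16
Round up: n = 86.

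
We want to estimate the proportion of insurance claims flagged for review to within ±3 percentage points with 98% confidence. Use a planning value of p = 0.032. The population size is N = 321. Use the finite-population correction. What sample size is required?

For a proportion with margin E = 0.03 at 98% confidence, z = 2.326.
n = p̂(1−p̂)(z/E)² = 0.032 × 0.968 × (2.326/0.03)² = 186.21 — call this n₀.
Finite-population correction with N = 321: n = n₀ / (1 + (n₀−1)/N) = 186.21 / 1.577 = 118.08
Round up: n = 119.

119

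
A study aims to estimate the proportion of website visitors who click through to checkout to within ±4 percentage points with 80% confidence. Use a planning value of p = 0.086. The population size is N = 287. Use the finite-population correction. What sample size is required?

64

For a proportion with margin E = 0.04 at 80% confidence, z = 1.282.
n = p̂(1−p̂)(z/E)² = 0.086 × 0.914 × (1.282/0.04)² = 80.74 — call this n₀.
Finite-population correction with N = 287: n = n₀ / (1 + (n₀−1)/N) = 80.74 / 1.278 = 63.18
Round up: n = 64.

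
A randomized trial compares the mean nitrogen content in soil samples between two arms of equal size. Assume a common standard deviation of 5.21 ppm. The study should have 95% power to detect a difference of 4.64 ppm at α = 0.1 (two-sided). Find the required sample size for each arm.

For two equal groups, n per group = 2·((z_{α/2} + z_β)·σ/δ)².
z_{α/2} = 1.645; z_β = 1.645 (power 95%).
n = 2 × (3.290 × 5.21 / 4.64)² = 2 × 13.65 = 27.30
Round up: n = 28 per group.

28 per group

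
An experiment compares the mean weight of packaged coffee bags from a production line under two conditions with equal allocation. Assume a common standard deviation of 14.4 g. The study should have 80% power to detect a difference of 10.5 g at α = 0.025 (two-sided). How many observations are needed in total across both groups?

72 total

For two equal groups, n per group = 2·((z_{α/2} + z_β)·σ/δ)².
z_{α/2} = 2.241; z_β = 0.842 (power 80%).
n = 2 × (3.083 × 14.4 / 10.5)² = 2 × 17.88 = 35.76
Round up: n = 36 per group.
Total across both groups: 2 × 36 = 72.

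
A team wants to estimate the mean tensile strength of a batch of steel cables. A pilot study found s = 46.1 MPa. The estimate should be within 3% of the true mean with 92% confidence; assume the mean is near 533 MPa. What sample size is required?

26

For a mean, the margin of error is E = z·σ/√n, so n = (zσ/E)².
At 92% confidence, z = 1.751.
E = 3% of 533 = 15.99 MPa.
n = (1.751 × 46.1 / 15.99)² = 25.48
Round up: n = 26.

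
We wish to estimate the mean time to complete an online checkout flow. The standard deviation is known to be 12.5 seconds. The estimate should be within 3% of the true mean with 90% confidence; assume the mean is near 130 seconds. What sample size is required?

n = 28

For a mean, the margin of error is E = z·σ/√n, so n = (zσ/E)².
At 90% confidence, z = 1.645.
E = 3% of 130 = 3.9 seconds.
n = (1.645 × 12.5 / 3.9)² = 27.80
Round up: n = 28.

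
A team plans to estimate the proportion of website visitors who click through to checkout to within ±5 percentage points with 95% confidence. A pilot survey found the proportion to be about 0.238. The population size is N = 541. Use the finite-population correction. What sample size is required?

For a proportion with margin E = 0.05 at 95% confidence, z = 1.960.
n = p̂(1−p̂)(z/E)² = 0.238 × 0.762 × (1.960/0.05)² = 278.68 — call this n₀.
Finite-population correction with N = 541: n = n₀ / (1 + (n₀−1)/N) = 278.68 / 1.513 = 184.19
Round up: n = 185.

n = 185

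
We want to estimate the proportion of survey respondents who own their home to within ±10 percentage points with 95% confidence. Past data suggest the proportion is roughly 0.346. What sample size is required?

For a proportion with margin E = 0.1 at 95% confidence, z = 1.960.
n = p̂(1−p̂)(z/E)² = 0.346 × 0.654 × (1.960/0.1)² = 86.93
Round up: n = 87.

87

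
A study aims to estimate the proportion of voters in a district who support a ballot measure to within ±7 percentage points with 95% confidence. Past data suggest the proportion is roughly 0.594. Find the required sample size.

190

For a proportion with margin E = 0.07 at 95% confidence, z = 1.960.
n = p̂(1−p̂)(z/E)² = 0.594 × 0.406 × (1.960/0.07)² = 189.07
Round up: n = 190.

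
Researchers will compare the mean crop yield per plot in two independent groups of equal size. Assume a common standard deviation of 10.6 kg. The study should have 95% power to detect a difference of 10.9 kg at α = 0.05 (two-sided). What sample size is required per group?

For two equal groups, n per group = 2·((z_{α/2} + z_β)·σ/δ)².
z_{α/2} = 1.960; z_β = 1.645 (power 95%).
n = 2 × (3.605 × 10.6 / 10.9)² = 2 × 12.29 = 24.58
Round up: n = 25 per group.

25 per group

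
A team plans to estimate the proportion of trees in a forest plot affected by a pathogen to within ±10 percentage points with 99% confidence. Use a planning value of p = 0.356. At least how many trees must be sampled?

153

For a proportion with margin E = 0.1 at 99% confidence, z = 2.576.
n = p̂(1−p̂)(z/E)² = 0.356 × 0.644 × (2.576/0.1)² = 152.13
Round up: n = 153.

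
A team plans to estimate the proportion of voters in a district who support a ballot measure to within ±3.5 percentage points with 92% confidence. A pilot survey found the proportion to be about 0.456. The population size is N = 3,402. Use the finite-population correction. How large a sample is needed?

For a proportion with margin E = 0.035 at 92% confidence, z = 1.751.
n = p̂(1−p̂)(z/E)² = 0.456 × 0.544 × (1.751/0.035)² = 620.87 — call this n₀.
Finite-population correction with N = 3,402: n = n₀ / (1 + (n₀−1)/N) = 620.87 / 1.182 = 525.27
Round up: n = 526.

526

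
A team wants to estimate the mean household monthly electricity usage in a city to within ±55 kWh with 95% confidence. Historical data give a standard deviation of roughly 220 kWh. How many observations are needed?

For a mean, the margin of error is E = z·σ/√n, so n = (zσ/E)².
At 95% confidence, z = 1.960.
n = (1.960 × 220 / 55)² = 61.47
Round up: n = 62.

62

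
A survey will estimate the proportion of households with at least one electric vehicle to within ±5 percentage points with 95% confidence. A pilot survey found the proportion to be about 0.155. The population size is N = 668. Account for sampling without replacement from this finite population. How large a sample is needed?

For a proportion with margin E = 0.05 at 95% confidence, z = 1.960.
n = p̂(1−p̂)(z/E)² = 0.155 × 0.845 × (1.960/0.05)² = 201.26 — call this n₀.
Finite-population correction with N = 668: n = n₀ / (1 + (n₀−1)/N) = 201.26 / 1.3 = 154.82
Round up: n = 155.

n = 155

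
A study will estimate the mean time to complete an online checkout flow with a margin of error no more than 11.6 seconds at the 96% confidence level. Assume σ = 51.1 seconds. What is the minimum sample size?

n = 82

For a mean, the margin of error is E = z·σ/√n, so n = (zσ/E)².
At 96% confidence, z = 2.054.
n = (2.054 × 51.1 / 11.6)² = 81.87
Round up: n = 82.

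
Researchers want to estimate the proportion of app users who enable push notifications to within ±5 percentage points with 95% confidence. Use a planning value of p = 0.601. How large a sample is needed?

n = 369

For a proportion with margin E = 0.05 at 95% confidence, z = 1.960.
n = p̂(1−p̂)(z/E)² = 0.601 × 0.399 × (1.960/0.05)² = 368.48
Round up: n = 369.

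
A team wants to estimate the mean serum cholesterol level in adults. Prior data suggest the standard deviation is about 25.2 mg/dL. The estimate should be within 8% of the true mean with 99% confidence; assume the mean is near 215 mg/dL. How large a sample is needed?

15

For a mean, the margin of error is E = z·σ/√n, so n = (zσ/E)².
At 99% confidence, z = 2.576.
E = 8% of 215 = 17.2 mg/dL.
n = (2.576 × 25.2 / 17.2)² = 14.24
Round up: n = 15.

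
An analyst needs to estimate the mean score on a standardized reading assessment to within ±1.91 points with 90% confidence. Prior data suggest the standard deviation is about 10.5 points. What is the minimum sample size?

82

For a mean, the margin of error is E = z·σ/√n, so n = (zσ/E)².
At 90% confidence, z = 1.645.
n = (1.645 × 10.5 / 1.91)² = 81.78
Round up: n = 82.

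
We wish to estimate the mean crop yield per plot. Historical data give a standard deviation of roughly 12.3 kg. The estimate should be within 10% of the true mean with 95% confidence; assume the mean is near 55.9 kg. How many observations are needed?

For a mean, the margin of error is E = z·σ/√n, so n = (zσ/E)².
At 95% confidence, z = 1.960.
E = 10% of 55.9 = 5.59 kg.
n = (1.960 × 12.3 / 5.59)² = 18.60
Round up: n = 19.

19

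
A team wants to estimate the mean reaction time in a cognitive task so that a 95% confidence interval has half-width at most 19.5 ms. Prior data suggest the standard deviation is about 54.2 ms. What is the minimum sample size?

For a mean, the margin of error is E = z·σ/√n, so n = (zσ/E)².
At 95% confidence, z = 1.960.
n = (1.960 × 54.2 / 19.5)² = 29.68
Round up: n = 30.

n = 30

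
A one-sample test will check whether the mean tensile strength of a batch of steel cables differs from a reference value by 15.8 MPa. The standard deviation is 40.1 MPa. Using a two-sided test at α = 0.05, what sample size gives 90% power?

For a one-sample z-test, n = ((z_{α/2} + z_β)·σ/δ)².
z_{α/2} = 1.960 (two-sided α = 0.05); z_β = 1.282 (power 90% → β = 0.1).
n = (3.242 × 40.1 / 15.8)² = 67.70
Round up: n = 68.

68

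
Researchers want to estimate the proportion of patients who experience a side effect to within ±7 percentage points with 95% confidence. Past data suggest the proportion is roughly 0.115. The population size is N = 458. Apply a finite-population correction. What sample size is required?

For a proportion with margin E = 0.07 at 95% confidence, z = 1.960.
n = p̂(1−p̂)(z/E)² = 0.115 × 0.885 × (1.960/0.07)² = 79.79 — call this n₀.
Finite-population correction with N = 458: n = n₀ / (1 + (n₀−1)/N) = 79.79 / 1.172 = 68.08
Round up: n = 69.

n = 69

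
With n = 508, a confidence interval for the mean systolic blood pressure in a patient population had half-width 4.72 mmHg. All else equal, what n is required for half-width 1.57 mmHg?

4592

Margin of error scales as 1/√n, so n₂ = n₁·(E₁/E₂)².
n₂ = 508 × (4.72/1.57)² = 508 × 9.038 = 4591.30
Round up: n₂ = 4592.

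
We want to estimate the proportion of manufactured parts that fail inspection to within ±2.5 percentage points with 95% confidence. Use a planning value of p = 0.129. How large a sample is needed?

691

For a proportion with margin E = 0.025 at 95% confidence, z = 1.960.
n = p̂(1−p̂)(z/E)² = 0.129 × 0.871 × (1.960/0.025)² = 690.62
Round up: n = 691.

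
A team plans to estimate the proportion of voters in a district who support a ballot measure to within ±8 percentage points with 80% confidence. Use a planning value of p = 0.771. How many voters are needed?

46

For a proportion with margin E = 0.08 at 80% confidence, z = 1.282.
n = p̂(1−p̂)(z/E)² = 0.771 × 0.229 × (1.282/0.08)² = 45.34
Round up: n = 46.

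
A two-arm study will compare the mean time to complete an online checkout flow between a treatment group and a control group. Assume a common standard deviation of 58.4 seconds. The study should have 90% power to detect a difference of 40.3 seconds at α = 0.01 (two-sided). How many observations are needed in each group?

63 per group

For two equal groups, n per group = 2·((z_{α/2} + z_β)·σ/δ)².
z_{α/2} = 2.576; z_β = 1.282 (power 90%).
n = 2 × (3.858 × 58.4 / 40.3)² = 2 × 31.26 = 62.52
Round up: n = 63 per group.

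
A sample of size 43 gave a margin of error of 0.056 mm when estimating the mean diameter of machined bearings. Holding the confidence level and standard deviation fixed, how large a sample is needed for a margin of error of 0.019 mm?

Margin of error scales as 1/√n, so n₂ = n₁·(E₁/E₂)².
n₂ = 43 × (0.056/0.019)² = 43 × 8.687 = 373.54
Round up: n₂ = 374.

374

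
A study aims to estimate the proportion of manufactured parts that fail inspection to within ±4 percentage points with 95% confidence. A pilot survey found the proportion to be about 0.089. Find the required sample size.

For a proportion with margin E = 0.04 at 95% confidence, z = 1.960.
n = p̂(1−p̂)(z/E)² = 0.089 × 0.911 × (1.960/0.04)² = 194.67
Round up: n = 195.

195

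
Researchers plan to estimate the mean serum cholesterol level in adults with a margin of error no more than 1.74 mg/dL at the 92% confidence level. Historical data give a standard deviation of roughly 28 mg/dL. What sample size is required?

794

For a mean, the margin of error is E = z·σ/√n, so n = (zσ/E)².
At 92% confidence, z = 1.751.
n = (1.751 × 28 / 1.74)² = 793.94
Round up: n = 794.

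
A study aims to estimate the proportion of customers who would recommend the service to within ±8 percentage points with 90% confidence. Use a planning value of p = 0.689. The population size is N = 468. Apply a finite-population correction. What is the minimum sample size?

For a proportion with margin E = 0.08 at 90% confidence, z = 1.645.
n = p̂(1−p̂)(z/E)² = 0.689 × 0.311 × (1.645/0.08)² = 90.60 — call this n₀.
Finite-population correction with N = 468: n = n₀ / (1 + (n₀−1)/N) = 90.60 / 1.191 = 76.07
Round up: n = 77.

77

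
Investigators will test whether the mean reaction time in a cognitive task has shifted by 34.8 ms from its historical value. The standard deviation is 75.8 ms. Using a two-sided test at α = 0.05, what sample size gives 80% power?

For a one-sample z-test, n = ((z_{α/2} + z_β)·σ/δ)².
z_{α/2} = 1.960 (two-sided α = 0.05); z_β = 0.842 (power 80% → β = 0.2).
n = (2.802 × 75.8 / 34.8)² = 37.25
Round up: n = 38.

n = 38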